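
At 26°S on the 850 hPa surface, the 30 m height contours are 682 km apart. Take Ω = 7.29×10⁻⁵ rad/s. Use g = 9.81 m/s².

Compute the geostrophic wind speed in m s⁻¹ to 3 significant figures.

Coriolis parameter at 26°S:
f = 2Ω sin φ = 2 × 7.29×10⁻⁵ × sin 26° = 6.39×10⁻⁵ s⁻¹
Height gradient: |∂Z/∂n| = 30 m / 682000 m = 4.40×10⁻⁵
On a pressure surface, geostrophic balance gives V_g = (g/f)|∂Z/∂n|:
V_g = 9.81 × 4.40×10⁻⁵ / 6.39×10⁻⁵ = 6.75 m/s

6.75 m s⁻¹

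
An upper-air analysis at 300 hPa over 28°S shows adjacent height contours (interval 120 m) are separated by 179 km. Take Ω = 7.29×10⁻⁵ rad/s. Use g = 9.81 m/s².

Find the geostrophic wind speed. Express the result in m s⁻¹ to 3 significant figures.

Coriolis parameter at 28°S:
f = 2Ω sin φ = 2 × 7.29×10⁻⁵ × sin 28° = 6.84×10⁻⁵ s⁻¹
Height gradient: |∂Z/∂n| = 120 m / 179000 m = 6.70×10⁻⁴
On a pressure surface, geostrophic balance gives V_g = (g/f)|∂Z/∂n|:
V_g = 9.81 × 6.70×10⁻⁴ / 6.84×10⁻⁵ = 96.1 m/s

96.1 m s⁻¹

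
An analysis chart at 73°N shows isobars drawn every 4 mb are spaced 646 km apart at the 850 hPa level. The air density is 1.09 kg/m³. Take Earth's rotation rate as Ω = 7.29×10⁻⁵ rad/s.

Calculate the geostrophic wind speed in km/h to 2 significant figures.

15 km/h

Coriolis parameter at 73°N:
f = 2Ω sin φ = 2 × 7.29×10⁻⁵ × sin 73° = 1.39×10⁻⁴ s⁻¹
Pressure gradient: |∂P/∂n| = 400 Pa / 646000 m = 6.19×10⁻⁴ Pa/m
Geostrophic balance (pressure-gradient force = Coriolis force):
V_g = (1/(fρ)) |∂P/∂n| = 6.19×10⁻⁴ / (1.39×10⁻⁴ × 1.09) = 4.07 m/s
Converting: 4.07 m/s × 3.6 = 15 km/h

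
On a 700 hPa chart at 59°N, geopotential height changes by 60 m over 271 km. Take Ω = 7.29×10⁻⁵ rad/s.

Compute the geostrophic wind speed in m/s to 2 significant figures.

17 m/s

Coriolis parameter at 59°N:
f = 2Ω sin φ = 2 × 7.29×10⁻⁵ × sin 59° = 1.25×10⁻⁴ s⁻¹
Height gradient: |∂Z/∂n| = 60 m / 271000 m = 2.21×10⁻⁴
On a pressure surface, geostrophic balance gives V_g = (g/f)|∂Z/∂n|:
V_g = 9.81 × 2.21×10⁻⁴ / 1.25×10⁻⁴ = 17.4 m/s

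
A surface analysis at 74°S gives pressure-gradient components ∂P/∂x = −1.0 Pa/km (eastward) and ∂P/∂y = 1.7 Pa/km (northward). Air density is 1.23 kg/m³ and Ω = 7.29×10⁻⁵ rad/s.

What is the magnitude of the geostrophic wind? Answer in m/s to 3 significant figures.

Coriolis parameter at 74°S:
f = 2Ω sin φ = 2 × 7.29×10⁻⁵ × sin 74° = 1.40×10⁻⁴ s⁻¹
In the Southern Hemisphere f is negative: f = −1.40×10⁻⁴ s⁻¹.
Component geostrophic relations (x east, y north):
u_g = −(1/(fρ)) ∂P/∂y,  v_g = (1/(fρ)) ∂P/∂x
u_g = −(1.7×10⁻³)/(−1.40×10⁻⁴ × 1.23) = 9.86 m/s;  v_g = (−1.0×10⁻³)/(−1.40×10⁻⁴ × 1.23) = 5.80 m/s
|V_g| = √(u_g² + v_g²) = 11.4 m/s

11.4 m/s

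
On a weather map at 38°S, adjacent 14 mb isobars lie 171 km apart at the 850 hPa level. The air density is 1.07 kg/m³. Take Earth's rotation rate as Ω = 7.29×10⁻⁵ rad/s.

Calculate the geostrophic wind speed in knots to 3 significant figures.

166 knots

Coriolis parameter at 38°S:
f = 2Ω sin φ = 2 × 7.29×10⁻⁵ × sin 38° = 8.98×10⁻⁵ s⁻¹
Pressure gradient: |∂P/∂n| = 1400 Pa / 171000 m = 8.19×10⁻³ Pa/m
Geostrophic balance (pressure-gradient force = Coriolis force):
V_g = (1/(fρ)) |∂P/∂n| = 8.19×10⁻³ / (8.98×10⁻⁵ × 1.07) = 85.2 m/s
Converting: 85.2 m/s × 1.944 = 166 knots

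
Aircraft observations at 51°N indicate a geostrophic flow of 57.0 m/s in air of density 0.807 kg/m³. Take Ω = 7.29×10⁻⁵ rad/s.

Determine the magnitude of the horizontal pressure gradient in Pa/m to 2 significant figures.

Coriolis parameter at 51°N:
f = 2Ω sin φ = 2 × 7.29×10⁻⁵ × sin 51° = 1.13×10⁻⁴ s⁻¹
Geostrophic balance rearranged: |∂P/∂n| = f ρ V_g
|∂P/∂n| = 1.13×10⁻⁴ × 0.807 × 57.0 = 5.21×10⁻³ Pa/m

5.2×10⁻³ Pa/m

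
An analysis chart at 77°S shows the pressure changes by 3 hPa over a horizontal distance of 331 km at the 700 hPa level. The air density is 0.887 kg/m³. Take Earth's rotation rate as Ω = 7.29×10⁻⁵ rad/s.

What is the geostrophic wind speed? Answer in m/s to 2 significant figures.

Coriolis parameter at 77°S:
f = 2Ω sin φ = 2 × 7.29×10⁻⁵ × sin 77° = 1.42×10⁻⁴ s⁻¹
Pressure gradient: |∂P/∂n| = 300 Pa / 331000 m = 9.06×10⁻⁴ Pa/m
Geostrophic balance (pressure-gradient force = Coriolis force):
V_g = (1/(fρ)) |∂P/∂n| = 9.06×10⁻⁴ / (1.42×10⁻⁴ × 0.887) = 7.19 m/s

7.2 m/s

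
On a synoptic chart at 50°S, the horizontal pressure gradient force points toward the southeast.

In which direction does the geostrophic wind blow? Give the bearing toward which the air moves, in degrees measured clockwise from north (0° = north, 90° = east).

045°

The pressure-gradient force points toward the southeast (bearing 135°).
Geostrophic balance: in the Southern Hemisphere the Coriolis force deflects motion to the left, so the geostrophic wind blows 90° to the left of the pressure-gradient force (low pressure on the right).
Rotating 135° by 90° counterclockwise gives 045° — the wind blows toward the northeast.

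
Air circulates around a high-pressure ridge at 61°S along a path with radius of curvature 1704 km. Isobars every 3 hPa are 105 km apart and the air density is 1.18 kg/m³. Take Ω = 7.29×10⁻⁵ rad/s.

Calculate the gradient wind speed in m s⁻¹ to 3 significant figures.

Coriolis parameter at 61°S:
f = 2Ω sin φ = 2 × 7.29×10⁻⁵ × sin 61° = 1.28×10⁻⁴ s⁻¹
Pressure gradient: |∂P/∂n| = 300 Pa / 105000 m = 2.86×10⁻³ Pa/m
Geostrophic speed: V_g = |∂P/∂n|/(fρ) = 2.86×10⁻³/(1.28×10⁻⁴ × 1.18) = 19.0 m/s
Around a high, pressure-gradient force acts outward with centrifugal, so Coriolis balances both:
fV = (1/ρ)|∂P/∂n| + V²/R  →  V² − fR·V + fR·V_g = 0
With fR = 1.28×10⁻⁴ × 1704×10³ m = 217 m/s:
V = [fR − √((fR)² − 4 fR V_g)]/2 = [217 − √(217² − 4×217×19)]/2 = 21 m/s
Supergeostrophic (V > V_g = 19 m/s), as expected around a high.

21.0 m s⁻¹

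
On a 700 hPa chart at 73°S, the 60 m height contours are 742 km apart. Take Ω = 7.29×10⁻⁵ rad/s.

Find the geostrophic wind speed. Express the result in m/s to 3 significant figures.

5.69 m/s

Coriolis parameter at 73°S:
f = 2Ω sin φ = 2 × 7.29×10⁻⁵ × sin 73° = 1.39×10⁻⁴ s⁻¹
Height gradient: |∂Z/∂n| = 60 m / 742000 m = 8.09×10⁻⁵
On a pressure surface, geostrophic balance gives V_g = (g/f)|∂Z/∂n|:
V_g = 9.81 × 8.09×10⁻⁵ / 1.39×10⁻⁴ = 5.69 m/s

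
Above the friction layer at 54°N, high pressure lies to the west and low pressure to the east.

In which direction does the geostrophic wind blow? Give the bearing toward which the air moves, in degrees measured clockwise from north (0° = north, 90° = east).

The pressure-gradient force points toward the east (bearing 090°).
Geostrophic balance: in the Northern Hemisphere the Coriolis force deflects motion to the right, so the geostrophic wind blows 90° to the right of the pressure-gradient force (low pressure on the left).
Rotating 090° by 90° clockwise gives 180° — the wind blows toward the south.

180°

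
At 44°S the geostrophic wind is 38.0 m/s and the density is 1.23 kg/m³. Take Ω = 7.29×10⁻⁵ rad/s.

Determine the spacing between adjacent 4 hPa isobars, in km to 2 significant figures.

84 km

Coriolis parameter at 44°S:
f = 2Ω sin φ = 2 × 7.29×10⁻⁵ × sin 44° = 1.01×10⁻⁴ s⁻¹
Geostrophic balance rearranged: |∂P/∂n| = f ρ V_g
|∂P/∂n| = 1.01×10⁻⁴ × 1.23 × 38.0 = 4.73×10⁻³ Pa/m
Isobar spacing: Δn = ΔP/|∂P/∂n| = 400 Pa / 4.73×10⁻³ Pa/m = 84497 m ≈ 84 km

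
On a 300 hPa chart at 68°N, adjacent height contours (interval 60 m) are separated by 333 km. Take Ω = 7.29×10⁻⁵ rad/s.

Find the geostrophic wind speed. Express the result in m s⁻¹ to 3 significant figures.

13.1 m s⁻¹

Coriolis parameter at 68°N:
f = 2Ω sin φ = 2 × 7.29×10⁻⁵ × sin 68° = 1.35×10⁻⁴ s⁻¹
Height gradient: |∂Z/∂n| = 60 m / 333000 m = 1.80×10⁻⁴
On a pressure surface, geostrophic balance gives V_g = (g/f)|∂Z/∂n|:
V_g = 9.81 × 1.80×10⁻⁴ / 1.35×10⁻⁴ = 13.1 m/s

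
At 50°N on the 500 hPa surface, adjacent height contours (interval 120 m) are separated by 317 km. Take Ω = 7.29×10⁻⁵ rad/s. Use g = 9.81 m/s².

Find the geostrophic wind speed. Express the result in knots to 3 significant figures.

Coriolis parameter at 50°N:
f = 2Ω sin φ = 2 × 7.29×10⁻⁵ × sin 50° = 1.12×10⁻⁴ s⁻¹
Height gradient: |∂Z/∂n| = 120 m / 317000 m = 3.79×10⁻⁴
On a pressure surface, geostrophic balance gives V_g = (g/f)|∂Z/∂n|:
V_g = 9.81 × 3.79×10⁻⁴ / 1.12×10⁻⁴ = 33.2 m/s
Converting: 33.2 m/s × 1.944 = 64.6 knots

64.6 knots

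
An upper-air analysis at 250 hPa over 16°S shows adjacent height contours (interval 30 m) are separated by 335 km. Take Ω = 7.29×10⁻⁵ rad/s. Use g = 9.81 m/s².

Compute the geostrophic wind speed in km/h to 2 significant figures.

79 km/h

Coriolis parameter at 16°S:
f = 2Ω sin φ = 2 × 7.29×10⁻⁵ × sin 16° = 4.02×10⁻⁵ s⁻¹
Height gradient: |∂Z/∂n| = 30 m / 335000 m = 8.96×10⁻⁵
On a pressure surface, geostrophic balance gives V_g = (g/f)|∂Z/∂n|:
V_g = 9.81 × 8.96×10⁻⁵ / 4.02×10⁻⁵ = 21.9 m/s
Converting: 21.9 m/s × 3.6 = 79 km/h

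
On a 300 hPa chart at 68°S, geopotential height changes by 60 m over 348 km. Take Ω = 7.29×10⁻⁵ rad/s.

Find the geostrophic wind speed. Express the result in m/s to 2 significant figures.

13 m/s

Coriolis parameter at 68°S:
f = 2Ω sin φ = 2 × 7.29×10⁻⁵ × sin 68° = 1.35×10⁻⁴ s⁻¹
Height gradient: |∂Z/∂n| = 60 m / 348000 m = 1.72×10⁻⁴
On a pressure surface, geostrophic balance gives V_g = (g/f)|∂Z/∂n|:
V_g = 9.81 × 1.72×10⁻⁴ / 1.35×10⁻⁴ = 12.5 m/s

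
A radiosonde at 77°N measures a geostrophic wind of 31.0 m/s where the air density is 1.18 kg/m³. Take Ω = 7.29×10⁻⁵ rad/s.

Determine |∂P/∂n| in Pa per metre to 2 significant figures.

Coriolis parameter at 77°N:
f = 2Ω sin φ = 2 × 7.29×10⁻⁵ × sin 77° = 1.42×10⁻⁴ s⁻¹
Geostrophic balance rearranged: |∂P/∂n| = f ρ V_g
|∂P/∂n| = 1.42×10⁻⁴ × 1.18 × 31.0 = 5.20×10⁻³ Pa/m

5.2×10⁻³ Pa/m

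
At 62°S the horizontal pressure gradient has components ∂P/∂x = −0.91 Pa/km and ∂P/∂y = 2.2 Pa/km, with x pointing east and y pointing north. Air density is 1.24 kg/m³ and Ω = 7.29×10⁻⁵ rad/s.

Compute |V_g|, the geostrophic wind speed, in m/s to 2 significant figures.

15 m/s

Coriolis parameter at 62°S:
f = 2Ω sin φ = 2 × 7.29×10⁻⁵ × sin 62° = 1.29×10⁻⁴ s⁻¹
In the Southern Hemisphere f is negative: f = −1.29×10⁻⁴ s⁻¹.
Component geostrophic relations (x east, y north):
u_g = −(1/(fρ)) ∂P/∂y,  v_g = (1/(fρ)) ∂P/∂x
u_g = −(2.2×10⁻³)/(−1.29×10⁻⁴ × 1.24) = 13.8 m/s;  v_g = (−0.91×10⁻³)/(−1.29×10⁻⁴ × 1.24) = 5.70 m/s
|V_g| = √(u_g² + v_g²) = 14.9 m/s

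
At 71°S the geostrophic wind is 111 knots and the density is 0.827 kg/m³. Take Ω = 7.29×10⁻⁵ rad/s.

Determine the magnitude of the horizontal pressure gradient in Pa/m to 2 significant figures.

6.5×10⁻³ Pa/m

Coriolis parameter at 71°S:
f = 2Ω sin φ = 2 × 7.29×10⁻⁵ × sin 71° = 1.38×10⁻⁴ s⁻¹
Wind speed in SI: 111 knots = 57.1 m/s
Geostrophic balance rearranged: |∂P/∂n| = f ρ V_g
|∂P/∂n| = 1.38×10⁻⁴ × 0.827 × 57.1 = 6.51×10⁻³ Pa/m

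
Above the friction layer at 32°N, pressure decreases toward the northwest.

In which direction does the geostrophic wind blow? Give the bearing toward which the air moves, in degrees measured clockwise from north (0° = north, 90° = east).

045°

The pressure-gradient force points toward the northwest (bearing 315°).
Geostrophic balance: in the Northern Hemisphere the Coriolis force deflects motion to the right, so the geostrophic wind blows 90° to the right of the pressure-gradient force (low pressure on the left).
Rotating 315° by 90° clockwise gives 045° — the wind blows toward the northeast.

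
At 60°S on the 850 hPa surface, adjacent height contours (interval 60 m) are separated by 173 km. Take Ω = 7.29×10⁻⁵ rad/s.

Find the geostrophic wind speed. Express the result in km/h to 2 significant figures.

Coriolis parameter at 60°S:
f = 2Ω sin φ = 2 × 7.29×10⁻⁵ × sin 60° = 1.26×10⁻⁴ s⁻¹
Height gradient: |∂Z/∂n| = 60 m / 173000 m = 3.47×10⁻⁴
On a pressure surface, geostrophic balance gives V_g = (g/f)|∂Z/∂n|:
V_g = 9.81 × 3.47×10⁻⁴ / 1.26×10⁻⁴ = 26.9 m/s
Converting: 26.9 m/s × 3.6 = 97 km/h

97 km/h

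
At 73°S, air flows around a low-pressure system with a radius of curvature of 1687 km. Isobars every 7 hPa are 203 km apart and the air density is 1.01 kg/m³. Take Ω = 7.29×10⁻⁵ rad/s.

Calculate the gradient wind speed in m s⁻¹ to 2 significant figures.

Coriolis parameter at 73°S:
f = 2Ω sin φ = 2 × 7.29×10⁻⁵ × sin 73° = 1.39×10⁻⁴ s⁻¹
Pressure gradient: |∂P/∂n| = 700 Pa / 203000 m = 3.45×10⁻³ Pa/m
Geostrophic speed: V_g = |∂P/∂n|/(fρ) = 3.45×10⁻³/(1.39×10⁻⁴ × 1.01) = 24.5 m/s
Around a low, centrifugal force acts outward with Coriolis, so pressure-gradient force balances both:
(1/ρ)|∂P/∂n| = fV + V²/R  →  V² + fR·V − fR·V_g = 0
With fR = 1.39×10⁻⁴ × 1687×10³ m = 235 m/s:
V = [−fR + √((fR)² + 4 fR V_g)]/2 = [−235 + √(235² + 4×235×24.5)]/2 = 22.4 m/s
Subgeostrophic (V < V_g = 24.5 m/s), as expected around a low.

22 m s⁻¹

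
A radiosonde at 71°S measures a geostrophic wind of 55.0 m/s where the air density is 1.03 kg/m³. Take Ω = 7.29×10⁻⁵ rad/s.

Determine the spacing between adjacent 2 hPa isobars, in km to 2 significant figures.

26 km

Coriolis parameter at 71°S:
f = 2Ω sin φ = 2 × 7.29×10⁻⁵ × sin 71° = 1.38×10⁻⁴ s⁻¹
Geostrophic balance rearranged: |∂P/∂n| = f ρ V_g
|∂P/∂n| = 1.38×10⁻⁴ × 1.03 × 55.0 = 7.81×10⁻³ Pa/m
Isobar spacing: Δn = ΔP/|∂P/∂n| = 200 Pa / 7.81×10⁻³ Pa/m = 25610 m ≈ 26 km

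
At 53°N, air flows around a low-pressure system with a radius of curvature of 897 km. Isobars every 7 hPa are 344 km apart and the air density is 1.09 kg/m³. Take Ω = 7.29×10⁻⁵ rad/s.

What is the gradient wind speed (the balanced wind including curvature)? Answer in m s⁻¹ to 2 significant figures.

Coriolis parameter at 53°N:
f = 2Ω sin φ = 2 × 7.29×10⁻⁵ × sin 53° = 1.16×10⁻⁴ s⁻¹
Pressure gradient: |∂P/∂n| = 700 Pa / 344000 m = 2.03×10⁻³ Pa/m
Geostrophic speed: V_g = |∂P/∂n|/(fρ) = 2.03×10⁻³/(1.16×10⁻⁴ × 1.09) = 16.0 m/s
Around a low, centrifugal force acts outward with Coriolis, so pressure-gradient force balances both:
(1/ρ)|∂P/∂n| = fV + V²/R  →  V² + fR·V − fR·V_g = 0
With fR = 1.16×10⁻⁴ × 897×10³ m = 104 m/s:
V = [−fR + √((fR)² + 4 fR V_g)]/2 = [−104 + √(104² + 4×104×16)]/2 = 14.1 m/s
Subgeostrophic (V < V_g = 16 m/s), as expected around a low.

14 m s⁻¹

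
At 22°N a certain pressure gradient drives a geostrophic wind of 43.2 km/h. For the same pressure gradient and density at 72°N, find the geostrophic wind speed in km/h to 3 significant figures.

With the same pressure gradient and density, V_g ∝ 1/f ∝ 1/sin φ.
V₂ = V₁ · sin φ₁ / sin φ₂ = 43.2 × sin 22° / sin 72°
V₂ = 43.2 × 0.3746/0.9511 = 17.0 km/h

17.0 km/h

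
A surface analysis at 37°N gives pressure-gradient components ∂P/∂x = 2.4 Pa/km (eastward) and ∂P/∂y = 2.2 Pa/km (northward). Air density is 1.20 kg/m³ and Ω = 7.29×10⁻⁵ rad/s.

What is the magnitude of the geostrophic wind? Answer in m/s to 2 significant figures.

31 m/s

Coriolis parameter at 37°N:
f = 2Ω sin φ = 2 × 7.29×10⁻⁵ × sin 37° = 8.77×10⁻⁵ s⁻¹
Component geostrophic relations (x east, y north):
u_g = −(1/(fρ)) ∂P/∂y,  v_g = (1/(fρ)) ∂P/∂x
u_g = −(2.2×10⁻³)/(8.77×10⁻⁵ × 1.20) = −20.9 m/s;  v_g = (2.4×10⁻³)/(8.77×10⁻⁵ × 1.20) = 22.8 m/s
|V_g| = √(u_g² + v_g²) = 30.9 m/s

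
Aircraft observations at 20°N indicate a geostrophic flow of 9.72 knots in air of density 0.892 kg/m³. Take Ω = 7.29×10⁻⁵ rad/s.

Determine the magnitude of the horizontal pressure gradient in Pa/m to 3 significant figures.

Coriolis parameter at 20°N:
f = 2Ω sin φ = 2 × 7.29×10⁻⁵ × sin 20° = 4.99×10⁻⁵ s⁻¹
Wind speed in SI: 9.72 knots = 5.00 m/s
Geostrophic balance rearranged: |∂P/∂n| = f ρ V_g
|∂P/∂n| = 4.99×10⁻⁵ × 0.892 × 5.00 = 2.22×10⁻⁴ Pa/m

2.22×10⁻⁴ Pa/m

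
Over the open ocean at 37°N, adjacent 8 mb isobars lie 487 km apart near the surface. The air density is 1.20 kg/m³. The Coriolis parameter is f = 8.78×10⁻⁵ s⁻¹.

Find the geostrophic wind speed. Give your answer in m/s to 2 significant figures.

Pressure gradient: |∂P/∂n| = 800 Pa / 487000 m = 1.64×10⁻³ Pa/m
Geostrophic balance (pressure-gradient force = Coriolis force):
V_g = (1/(fρ)) |∂P/∂n| = 1.64×10⁻³ / (8.78×10⁻⁵ × 1.20) = 15.6 m/s

16 m/s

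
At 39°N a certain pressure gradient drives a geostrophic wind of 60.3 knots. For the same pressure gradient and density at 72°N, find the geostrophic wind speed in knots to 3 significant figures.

With the same pressure gradient and density, V_g ∝ 1/f ∝ 1/sin φ.
V₂ = V₁ · sin φ₁ / sin φ₂ = 60.3 × sin 39° / sin 72°
V₂ = 60.3 × 0.6293/0.9511 = 39.9 knots

39.9 knots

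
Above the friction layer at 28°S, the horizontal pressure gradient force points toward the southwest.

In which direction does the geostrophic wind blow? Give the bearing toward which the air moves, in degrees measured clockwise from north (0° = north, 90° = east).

135°

The pressure-gradient force points toward the southwest (bearing 225°).
Geostrophic balance: in the Southern Hemisphere the Coriolis force deflects motion to the left, so the geostrophic wind blows 90° to the left of the pressure-gradient force (low pressure on the right).
Rotating 225° by 90° counterclockwise gives 135° — the wind blows toward the southeast.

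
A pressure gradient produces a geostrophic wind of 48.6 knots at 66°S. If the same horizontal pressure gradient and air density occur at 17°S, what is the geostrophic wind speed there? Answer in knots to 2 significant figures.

150 knots

With the same pressure gradient and density, V_g ∝ 1/f ∝ 1/sin φ.
V₂ = V₁ · sin φ₁ / sin φ₂ = 48.6 × sin 66° / sin 17°
V₂ = 48.6 × 0.9135/0.2924 = 150 knots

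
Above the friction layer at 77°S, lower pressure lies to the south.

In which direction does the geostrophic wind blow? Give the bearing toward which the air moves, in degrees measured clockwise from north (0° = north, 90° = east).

090°

The pressure-gradient force points toward the south (bearing 180°).
Geostrophic balance: in the Southern Hemisphere the Coriolis force deflects motion to the left, so the geostrophic wind blows 90° to the left of the pressure-gradient force (low pressure on the right).
Rotating 180° by 90° counterclockwise gives 090° — the wind blows toward the east.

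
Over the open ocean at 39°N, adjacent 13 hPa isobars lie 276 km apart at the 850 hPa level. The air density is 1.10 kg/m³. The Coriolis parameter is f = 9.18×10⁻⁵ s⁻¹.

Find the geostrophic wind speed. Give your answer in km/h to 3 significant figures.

168 km/h

Pressure gradient: |∂P/∂n| = 1300 Pa / 276000 m = 4.71×10⁻³ Pa/m
Geostrophic balance (pressure-gradient force = Coriolis force):
V_g = (1/(fρ)) |∂P/∂n| = 4.71×10⁻³ / (9.18×10⁻⁵ × 1.10) = 46.6 m/s
Converting: 46.6 m/s × 3.6 = 168 km/h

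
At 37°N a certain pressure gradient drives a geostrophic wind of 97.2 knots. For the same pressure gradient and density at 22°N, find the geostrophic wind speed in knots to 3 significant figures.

156 knots

With the same pressure gradient and density, V_g ∝ 1/f ∝ 1/sin φ.
V₂ = V₁ · sin φ₁ / sin φ₂ = 97.2 × sin 37° / sin 22°
V₂ = 97.2 × 0.6018/0.3746 = 156 knots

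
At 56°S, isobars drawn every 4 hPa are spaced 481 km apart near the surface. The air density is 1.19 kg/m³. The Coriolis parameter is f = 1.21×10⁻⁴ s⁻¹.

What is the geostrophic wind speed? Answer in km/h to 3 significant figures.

20.8 km/h

Pressure gradient: |∂P/∂n| = 400 Pa / 481000 m = 8.32×10⁻⁴ Pa/m
Geostrophic balance (pressure-gradient force = Coriolis force):
V_g = (1/(fρ)) |∂P/∂n| = 8.32×10⁻⁴ / (1.21×10⁻⁴ × 1.19) = 5.78 m/s
Converting: 5.78 m/s × 3.6 = 20.8 km/h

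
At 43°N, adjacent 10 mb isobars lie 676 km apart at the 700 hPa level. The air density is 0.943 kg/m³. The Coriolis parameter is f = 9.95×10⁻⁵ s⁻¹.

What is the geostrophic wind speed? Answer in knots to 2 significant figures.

31 knots

Pressure gradient: |∂P/∂n| = 1000 Pa / 676000 m = 1.48×10⁻³ Pa/m
Geostrophic balance (pressure-gradient force = Coriolis force):
V_g = (1/(fρ)) |∂P/∂n| = 1.48×10⁻³ / (9.95×10⁻⁵ × 0.943) = 15.8 m/s
Converting: 15.8 m/s × 1.944 = 31 knots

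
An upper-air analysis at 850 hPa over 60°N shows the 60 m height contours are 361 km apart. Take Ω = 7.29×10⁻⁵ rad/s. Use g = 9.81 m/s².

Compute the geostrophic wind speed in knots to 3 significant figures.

25.1 knots

Coriolis parameter at 60°N:
f = 2Ω sin φ = 2 × 7.29×10⁻⁵ × sin 60° = 1.26×10⁻⁴ s⁻¹
Height gradient: |∂Z/∂n| = 60 m / 361000 m = 1.66×10⁻⁴
On a pressure surface, geostrophic balance gives V_g = (g/f)|∂Z/∂n|:
V_g = 9.81 × 1.66×10⁻⁴ / 1.26×10⁻⁴ = 12.9 m/s
Converting: 12.9 m/s × 1.944 = 25.1 knots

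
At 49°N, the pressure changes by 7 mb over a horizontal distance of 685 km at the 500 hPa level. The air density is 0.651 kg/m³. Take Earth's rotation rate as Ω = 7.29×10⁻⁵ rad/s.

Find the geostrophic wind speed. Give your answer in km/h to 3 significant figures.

Coriolis parameter at 49°N:
f = 2Ω sin φ = 2 × 7.29×10⁻⁵ × sin 49° = 1.10×10⁻⁴ s⁻¹
Pressure gradient: |∂P/∂n| = 700 Pa / 685000 m = 1.02×10⁻³ Pa/m
Geostrophic balance (pressure-gradient force = Coriolis force):
V_g = (1/(fρ)) |∂P/∂n| = 1.02×10⁻³ / (1.10×10⁻⁴ × 0.651) = 14.3 m/s
Converting: 14.3 m/s × 3.6 = 51.4 km/h

51.4 km/h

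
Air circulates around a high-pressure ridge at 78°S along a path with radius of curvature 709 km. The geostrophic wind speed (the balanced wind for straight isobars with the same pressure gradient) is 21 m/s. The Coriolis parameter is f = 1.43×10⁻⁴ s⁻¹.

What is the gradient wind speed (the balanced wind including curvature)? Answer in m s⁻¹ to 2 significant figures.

30 m s⁻¹

Around a high, pressure-gradient force acts outward with centrifugal, so Coriolis balances both:
fV = (1/ρ)|∂P/∂n| + V²/R  →  V² − fR·V + fR·V_g = 0
With fR = 1.43×10⁻⁴ × 709×10³ m = 101 m/s:
V = [fR − √((fR)² − 4 fR V_g)]/2 = [101 − √(101² − 4×101×21)]/2 = 29.7 m/s
Supergeostrophic (V > V_g = 21 m/s), as expected around a high.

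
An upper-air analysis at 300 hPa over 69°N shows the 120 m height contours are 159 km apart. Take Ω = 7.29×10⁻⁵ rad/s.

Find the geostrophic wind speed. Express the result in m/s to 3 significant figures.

54.4 m/s

Coriolis parameter at 69°N:
f = 2Ω sin φ = 2 × 7.29×10⁻⁵ × sin 69° = 1.36×10⁻⁴ s⁻¹
Height gradient: |∂Z/∂n| = 120 m / 159000 m = 7.55×10⁻⁴
On a pressure surface, geostrophic balance gives V_g = (g/f)|∂Z/∂n|:
V_g = 9.81 × 7.55×10⁻⁴ / 1.36×10⁻⁴ = 54.4 m/s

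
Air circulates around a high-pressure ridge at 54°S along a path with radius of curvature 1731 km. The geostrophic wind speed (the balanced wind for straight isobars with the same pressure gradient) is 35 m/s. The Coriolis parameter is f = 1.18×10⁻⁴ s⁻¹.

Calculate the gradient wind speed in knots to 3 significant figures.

87.2 knots

Around a high, pressure-gradient force acts outward with centrifugal, so Coriolis balances both:
fV = (1/ρ)|∂P/∂n| + V²/R  →  V² − fR·V + fR·V_g = 0
With fR = 1.18×10⁻⁴ × 1731×10³ m = 204 m/s:
V = [fR − √((fR)² − 4 fR V_g)]/2 = [204 − √(204² − 4×204×35)]/2 = 44.8 m/s
Supergeostrophic (V > V_g = 35 m/s), as expected around a high.
Converting: 44.8 m/s × 1.944 = 87.2 knots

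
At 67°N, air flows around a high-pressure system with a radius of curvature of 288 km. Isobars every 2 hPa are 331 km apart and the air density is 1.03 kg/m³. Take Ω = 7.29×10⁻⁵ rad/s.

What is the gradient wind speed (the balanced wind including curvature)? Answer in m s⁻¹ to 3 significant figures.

5.02 m s⁻¹

Coriolis parameter at 67°N:
f = 2Ω sin φ = 2 × 7.29×10⁻⁵ × sin 67° = 1.34×10⁻⁴ s⁻¹
Pressure gradient: |∂P/∂n| = 200 Pa / 331000 m = 6.04×10⁻⁴ Pa/m
Geostrophic speed: V_g = |∂P/∂n|/(fρ) = 6.04×10⁻⁴/(1.34×10⁻⁴ × 1.03) = 4.37 m/s
Around a high, pressure-gradient force acts outward with centrifugal, so Coriolis balances both:
fV = (1/ρ)|∂P/∂n| + V²/R  →  V² − fR·V + fR·V_g = 0
With fR = 1.34×10⁻⁴ × 288×10³ m = 38.7 m/s:
V = [fR − √((fR)² − 4 fR V_g)]/2 = [38.7 − √(38.7² − 4×38.7×4.37)]/2 = 5.02 m/s
Supergeostrophic (V > V_g = 4.37 m/s), as expected around a high.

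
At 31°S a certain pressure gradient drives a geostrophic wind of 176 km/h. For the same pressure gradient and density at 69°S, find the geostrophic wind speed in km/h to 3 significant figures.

With the same pressure gradient and density, V_g ∝ 1/f ∝ 1/sin φ.
V₂ = V₁ · sin φ₁ / sin φ₂ = 176 × sin 31° / sin 69°
V₂ = 176 × 0.5150/0.9336 = 97.1 km/h

97.1 km/h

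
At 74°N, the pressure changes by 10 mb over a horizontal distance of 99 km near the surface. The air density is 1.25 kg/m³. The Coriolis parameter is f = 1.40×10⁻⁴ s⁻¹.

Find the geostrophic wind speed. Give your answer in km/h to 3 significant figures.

208 km/h

Pressure gradient: |∂P/∂n| = 1000 Pa / 99000 m = 1.01×10⁻² Pa/m
Geostrophic balance (pressure-gradient force = Coriolis force):
V_g = (1/(fρ)) |∂P/∂n| = 1.01×10⁻² / (1.40×10⁻⁴ × 1.25) = 57.7 m/s
Converting: 57.7 m/s × 3.6 = 208 km/h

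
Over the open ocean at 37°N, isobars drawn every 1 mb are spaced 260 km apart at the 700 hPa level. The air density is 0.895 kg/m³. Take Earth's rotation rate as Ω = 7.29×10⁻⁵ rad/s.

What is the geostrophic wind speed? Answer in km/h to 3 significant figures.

Coriolis parameter at 37°N:
f = 2Ω sin φ = 2 × 7.29×10⁻⁵ × sin 37° = 8.77×10⁻⁵ s⁻¹
Pressure gradient: |∂P/∂n| = 100 Pa / 260000 m = 3.85×10⁻⁴ Pa/m
Geostrophic balance (pressure-gradient force = Coriolis force):
V_g = (1/(fρ)) |∂P/∂n| = 3.85×10⁻⁴ / (8.77×10⁻⁵ × 0.895) = 4.90 m/s
Converting: 4.90 m/s × 3.6 = 17.6 km/h

17.6 km/h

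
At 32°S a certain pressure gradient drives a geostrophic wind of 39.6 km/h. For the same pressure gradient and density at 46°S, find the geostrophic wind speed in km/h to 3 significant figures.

With the same pressure gradient and density, V_g ∝ 1/f ∝ 1/sin φ.
V₂ = V₁ · sin φ₁ / sin φ₂ = 39.6 × sin 32° / sin 46°
V₂ = 39.6 × 0.5299/0.7193 = 29.2 km/h

29.2 km/h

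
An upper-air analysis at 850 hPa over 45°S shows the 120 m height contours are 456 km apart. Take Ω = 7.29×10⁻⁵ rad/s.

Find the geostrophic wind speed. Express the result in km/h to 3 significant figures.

90.1 km/h

Coriolis parameter at 45°S:
f = 2Ω sin φ = 2 × 7.29×10⁻⁵ × sin 45° = 1.03×10⁻⁴ s⁻¹
Height gradient: |∂Z/∂n| = 120 m / 456000 m = 2.63×10⁻⁴
On a pressure surface, geostrophic balance gives V_g = (g/f)|∂Z/∂n|:
V_g = 9.81 × 2.63×10⁻⁴ / 1.03×10⁻⁴ = 25.0 m/s
Converting: 25.0 m/s × 3.6 = 90.1 km/h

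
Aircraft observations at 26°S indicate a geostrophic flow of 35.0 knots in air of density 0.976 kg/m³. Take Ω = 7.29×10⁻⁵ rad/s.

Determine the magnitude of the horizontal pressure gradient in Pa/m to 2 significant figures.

1.1×10⁻³ Pa/m

Coriolis parameter at 26°S:
f = 2Ω sin φ = 2 × 7.29×10⁻⁵ × sin 26° = 6.39×10⁻⁵ s⁻¹
Wind speed in SI: 35.0 knots = 18.0 m/s
Geostrophic balance rearranged: |∂P/∂n| = f ρ V_g
|∂P/∂n| = 6.39×10⁻⁵ × 0.976 × 18.0 = 1.12×10⁻³ Pa/m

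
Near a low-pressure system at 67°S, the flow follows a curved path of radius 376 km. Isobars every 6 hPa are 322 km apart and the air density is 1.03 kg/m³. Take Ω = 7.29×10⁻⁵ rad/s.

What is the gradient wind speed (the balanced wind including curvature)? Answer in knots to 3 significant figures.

Coriolis parameter at 67°S:
f = 2Ω sin φ = 2 × 7.29×10⁻⁵ × sin 67° = 1.34×10⁻⁴ s⁻¹
Pressure gradient: |∂P/∂n| = 600 Pa / 322000 m = 1.86×10⁻³ Pa/m
Geostrophic speed: V_g = |∂P/∂n|/(fρ) = 1.86×10⁻³/(1.34×10⁻⁴ × 1.03) = 13.5 m/s
Around a low, centrifugal force acts outward with Coriolis, so pressure-gradient force balances both:
(1/ρ)|∂P/∂n| = fV + V²/R  →  V² + fR·V − fR·V_g = 0
With fR = 1.34×10⁻⁴ × 376×10³ m = 50.5 m/s:
V = [−fR + √((fR)² + 4 fR V_g)]/2 = [−50.5 + √(50.5² + 4×50.5×13.5)]/2 = 11.1 m/s
Subgeostrophic (V < V_g = 13.5 m/s), as expected around a low.
Converting: 11.1 m/s × 1.944 = 21.5 knots

21.5 knots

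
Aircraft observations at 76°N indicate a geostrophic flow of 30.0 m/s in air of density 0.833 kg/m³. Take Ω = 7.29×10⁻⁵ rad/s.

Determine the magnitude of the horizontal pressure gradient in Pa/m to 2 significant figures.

Coriolis parameter at 76°N:
f = 2Ω sin φ = 2 × 7.29×10⁻⁵ × sin 76° = 1.41×10⁻⁴ s⁻¹
Geostrophic balance rearranged: |∂P/∂n| = f ρ V_g
|∂P/∂n| = 1.41×10⁻⁴ × 0.833 × 30.0 = 3.54×10⁻³ Pa/m

3.5×10⁻³ Pa/m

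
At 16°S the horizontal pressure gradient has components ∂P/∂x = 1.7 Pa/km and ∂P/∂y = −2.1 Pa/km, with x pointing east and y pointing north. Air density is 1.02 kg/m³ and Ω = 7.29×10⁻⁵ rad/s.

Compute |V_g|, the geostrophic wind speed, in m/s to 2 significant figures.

Coriolis parameter at 16°S:
f = 2Ω sin φ = 2 × 7.29×10⁻⁵ × sin 16° = 4.02×10⁻⁵ s⁻¹
In the Southern Hemisphere f is negative: f = −4.02×10⁻⁵ s⁻¹.
Component geostrophic relations (x east, y north):
u_g = −(1/(fρ)) ∂P/∂y,  v_g = (1/(fρ)) ∂P/∂x
u_g = −(−2.1×10⁻³)/(−4.02×10⁻⁵ × 1.02) = −51.2 m/s;  v_g = (1.7×10⁻³)/(−4.02×10⁻⁵ × 1.02) = −41.5 m/s
|V_g| = √(u_g² + v_g²) = 65.9 m/s

66 m/s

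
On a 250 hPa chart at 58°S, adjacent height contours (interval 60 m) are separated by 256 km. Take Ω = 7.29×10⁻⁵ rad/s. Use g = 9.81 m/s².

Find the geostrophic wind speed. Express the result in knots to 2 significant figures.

36 knots

Coriolis parameter at 58°S:
f = 2Ω sin φ = 2 × 7.29×10⁻⁵ × sin 58° = 1.24×10⁻⁴ s⁻¹
Height gradient: |∂Z/∂n| = 60 m / 256000 m = 2.34×10⁻⁴
On a pressure surface, geostrophic balance gives V_g = (g/f)|∂Z/∂n|:
V_g = 9.81 × 2.34×10⁻⁴ / 1.24×10⁻⁴ = 18.6 m/s
Converting: 18.6 m/s × 1.944 = 36 knots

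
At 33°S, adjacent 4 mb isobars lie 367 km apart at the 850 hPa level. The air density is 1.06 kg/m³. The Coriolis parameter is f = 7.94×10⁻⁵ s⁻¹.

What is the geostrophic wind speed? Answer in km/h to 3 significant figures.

46.6 km/h

Pressure gradient: |∂P/∂n| = 400 Pa / 367000 m = 1.09×10⁻³ Pa/m
Geostrophic balance (pressure-gradient force = Coriolis force):
V_g = (1/(fρ)) |∂P/∂n| = 1.09×10⁻³ / (7.94×10⁻⁵ × 1.06) = 12.9 m/s
Converting: 12.9 m/s × 3.6 = 46.6 km/h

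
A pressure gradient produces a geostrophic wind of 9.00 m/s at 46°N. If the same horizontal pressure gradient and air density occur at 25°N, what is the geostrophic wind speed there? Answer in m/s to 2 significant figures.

With the same pressure gradient and density, V_g ∝ 1/f ∝ 1/sin φ.
V₂ = V₁ · sin φ₁ / sin φ₂ = 9.00 × sin 46° / sin 25°
V₂ = 9.00 × 0.7193/0.4226 = 15 m/s

15 m/s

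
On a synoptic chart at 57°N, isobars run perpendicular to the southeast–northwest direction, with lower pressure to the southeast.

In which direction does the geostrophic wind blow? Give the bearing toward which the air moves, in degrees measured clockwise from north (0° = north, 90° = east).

The pressure-gradient force points toward the southeast (bearing 135°).
Geostrophic balance: in the Northern Hemisphere the Coriolis force deflects motion to the right, so the geostrophic wind blows 90° to the right of the pressure-gradient force (low pressure on the left).
Rotating 135° by 90° clockwise gives 225° — the wind blows toward the southwest.

225°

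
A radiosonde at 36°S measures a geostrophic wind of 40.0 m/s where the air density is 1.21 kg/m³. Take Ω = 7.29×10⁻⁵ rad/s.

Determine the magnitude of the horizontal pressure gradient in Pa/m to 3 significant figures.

Coriolis parameter at 36°S:
f = 2Ω sin φ = 2 × 7.29×10⁻⁵ × sin 36° = 8.57×10⁻⁵ s⁻¹
Geostrophic balance rearranged: |∂P/∂n| = f ρ V_g
|∂P/∂n| = 8.57×10⁻⁵ × 1.21 × 40.0 = 4.15×10⁻³ Pa/m

4.15×10⁻³ Pa/m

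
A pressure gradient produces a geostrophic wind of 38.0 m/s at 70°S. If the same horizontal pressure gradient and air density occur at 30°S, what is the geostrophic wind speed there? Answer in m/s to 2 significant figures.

With the same pressure gradient and density, V_g ∝ 1/f ∝ 1/sin φ.
V₂ = V₁ · sin φ₁ / sin φ₂ = 38.0 × sin 70° / sin 30°
V₂ = 38.0 × 0.9397/0.5000 = 71 m/s

71 m/s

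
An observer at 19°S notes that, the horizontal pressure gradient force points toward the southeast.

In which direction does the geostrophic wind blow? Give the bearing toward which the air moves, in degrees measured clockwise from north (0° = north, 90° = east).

045°

The pressure-gradient force points toward the southeast (bearing 135°).
Geostrophic balance: in the Southern Hemisphere the Coriolis force deflects motion to the left, so the geostrophic wind blows 90° to the left of the pressure-gradient force (low pressure on the right).
Rotating 135° by 90° counterclockwise gives 045° — the wind blows toward the northeast.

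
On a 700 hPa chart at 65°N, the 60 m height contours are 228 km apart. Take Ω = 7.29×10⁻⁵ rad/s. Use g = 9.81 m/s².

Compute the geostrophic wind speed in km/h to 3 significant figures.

Coriolis parameter at 65°N:
f = 2Ω sin φ = 2 × 7.29×10⁻⁵ × sin 65° = 1.32×10⁻⁴ s⁻¹
Height gradient: |∂Z/∂n| = 60 m / 228000 m = 2.63×10⁻⁴
On a pressure surface, geostrophic balance gives V_g = (g/f)|∂Z/∂n|:
V_g = 9.81 × 2.63×10⁻⁴ / 1.32×10⁻⁴ = 19.5 m/s
Converting: 19.5 m/s × 3.6 = 70.3 km/h

70.3 km/h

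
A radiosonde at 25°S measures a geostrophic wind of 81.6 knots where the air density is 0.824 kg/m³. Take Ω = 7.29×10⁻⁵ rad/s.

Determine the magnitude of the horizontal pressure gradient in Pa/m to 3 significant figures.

Coriolis parameter at 25°S:
f = 2Ω sin φ = 2 × 7.29×10⁻⁵ × sin 25° = 6.16×10⁻⁵ s⁻¹
Wind speed in SI: 81.6 knots = 42.0 m/s
Geostrophic balance rearranged: |∂P/∂n| = f ρ V_g
|∂P/∂n| = 6.16×10⁻⁵ × 0.824 × 42.0 = 2.13×10⁻³ Pa/m

2.13×10⁻³ Pa/m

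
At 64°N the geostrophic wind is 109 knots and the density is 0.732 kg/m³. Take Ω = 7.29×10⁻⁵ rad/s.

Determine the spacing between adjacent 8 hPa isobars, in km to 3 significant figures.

149 km

Coriolis parameter at 64°N:
f = 2Ω sin φ = 2 × 7.29×10⁻⁵ × sin 64° = 1.31×10⁻⁴ s⁻¹
Wind speed in SI: 109 knots = 56.1 m/s
Geostrophic balance rearranged: |∂P/∂n| = f ρ V_g
|∂P/∂n| = 1.31×10⁻⁴ × 0.732 × 56.1 = 5.38×10⁻³ Pa/m
Isobar spacing: Δn = ΔP/|∂P/∂n| = 800 Pa / 5.38×10⁻³ Pa/m = 148729 m ≈ 149 km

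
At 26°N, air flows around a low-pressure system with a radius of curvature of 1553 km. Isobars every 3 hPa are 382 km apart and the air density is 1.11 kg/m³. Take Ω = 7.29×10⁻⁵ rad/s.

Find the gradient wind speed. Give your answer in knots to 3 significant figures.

Coriolis parameter at 26°N:
f = 2Ω sin φ = 2 × 7.29×10⁻⁵ × sin 26° = 6.39×10⁻⁵ s⁻¹
Pressure gradient: |∂P/∂n| = 300 Pa / 382000 m = 7.85×10⁻⁴ Pa/m
Geostrophic speed: V_g = |∂P/∂n|/(fρ) = 7.85×10⁻⁴/(6.39×10⁻⁵ × 1.11) = 11.1 m/s
Around a low, centrifugal force acts outward with Coriolis, so pressure-gradient force balances both:
(1/ρ)|∂P/∂n| = fV + V²/R  →  V² + fR·V − fR·V_g = 0
With fR = 6.39×10⁻⁵ × 1553×10³ m = 99.3 m/s:
V = [−fR + √((fR)² + 4 fR V_g)]/2 = [−99.3 + √(99.3² + 4×99.3×11.1)]/2 = 10.1 m/s
Subgeostrophic (V < V_g = 11.1 m/s), as expected around a low.
Converting: 10.1 m/s × 1.944 = 19.5 knots

19.5 knots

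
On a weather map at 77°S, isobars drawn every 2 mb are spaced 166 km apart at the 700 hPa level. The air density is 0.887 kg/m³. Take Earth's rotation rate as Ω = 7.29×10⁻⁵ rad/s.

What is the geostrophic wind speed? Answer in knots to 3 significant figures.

Coriolis parameter at 77°S:
f = 2Ω sin φ = 2 × 7.29×10⁻⁵ × sin 77° = 1.42×10⁻⁴ s⁻¹
Pressure gradient: |∂P/∂n| = 200 Pa / 166000 m = 1.20×10⁻³ Pa/m
Geostrophic balance (pressure-gradient force = Coriolis force):
V_g = (1/(fρ)) |∂P/∂n| = 1.20×10⁻³ / (1.42×10⁻⁴ × 0.887) = 9.56 m/s
Converting: 9.56 m/s × 1.944 = 18.6 knots

18.6 knots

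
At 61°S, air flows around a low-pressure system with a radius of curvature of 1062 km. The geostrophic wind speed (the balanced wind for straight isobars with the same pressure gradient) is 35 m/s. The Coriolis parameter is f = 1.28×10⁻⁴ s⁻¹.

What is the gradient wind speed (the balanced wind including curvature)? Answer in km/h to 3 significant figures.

104 km/h

Around a low, centrifugal force acts outward with Coriolis, so pressure-gradient force balances both:
(1/ρ)|∂P/∂n| = fV + V²/R  →  V² + fR·V − fR·V_g = 0
With fR = 1.28×10⁻⁴ × 1062×10³ m = 136 m/s:
V = [−fR + √((fR)² + 4 fR V_g)]/2 = [−136 + √(136² + 4×136×35)]/2 = 28.9 m/s
Subgeostrophic (V < V_g = 35 m/s), as expected around a low.
Converting: 28.9 m/s × 3.6 = 104 km/h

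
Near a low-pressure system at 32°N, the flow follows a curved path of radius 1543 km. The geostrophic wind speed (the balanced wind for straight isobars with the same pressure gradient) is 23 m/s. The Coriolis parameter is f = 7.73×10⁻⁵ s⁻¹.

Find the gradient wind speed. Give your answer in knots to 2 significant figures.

38 knots

Around a low, centrifugal force acts outward with Coriolis, so pressure-gradient force balances both:
(1/ρ)|∂P/∂n| = fV + V²/R  →  V² + fR·V − fR·V_g = 0
With fR = 7.73×10⁻⁵ × 1543×10³ m = 119 m/s:
V = [−fR + √((fR)² + 4 fR V_g)]/2 = [−119 + √(119² + 4×119×23)]/2 = 19.7 m/s
Subgeostrophic (V < V_g = 23 m/s), as expected around a low.
Converting: 19.7 m/s × 1.944 = 38 knots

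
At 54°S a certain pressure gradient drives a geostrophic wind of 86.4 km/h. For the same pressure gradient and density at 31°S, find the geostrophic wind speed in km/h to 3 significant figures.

With the same pressure gradient and density, V_g ∝ 1/f ∝ 1/sin φ.
V₂ = V₁ · sin φ₁ / sin φ₂ = 86.4 × sin 54° / sin 31°
V₂ = 86.4 × 0.8090/0.5150 = 136 km/h

136 km/h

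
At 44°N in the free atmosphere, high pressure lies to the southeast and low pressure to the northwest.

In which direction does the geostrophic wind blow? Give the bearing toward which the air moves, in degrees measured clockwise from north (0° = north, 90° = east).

The pressure-gradient force points toward the northwest (bearing 315°).
Geostrophic balance: in the Northern Hemisphere the Coriolis force deflects motion to the right, so the geostrophic wind blows 90° to the right of the pressure-gradient force (low pressure on the left).
Rotating 315° by 90° clockwise gives 045° — the wind blows toward the northeast.

045°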